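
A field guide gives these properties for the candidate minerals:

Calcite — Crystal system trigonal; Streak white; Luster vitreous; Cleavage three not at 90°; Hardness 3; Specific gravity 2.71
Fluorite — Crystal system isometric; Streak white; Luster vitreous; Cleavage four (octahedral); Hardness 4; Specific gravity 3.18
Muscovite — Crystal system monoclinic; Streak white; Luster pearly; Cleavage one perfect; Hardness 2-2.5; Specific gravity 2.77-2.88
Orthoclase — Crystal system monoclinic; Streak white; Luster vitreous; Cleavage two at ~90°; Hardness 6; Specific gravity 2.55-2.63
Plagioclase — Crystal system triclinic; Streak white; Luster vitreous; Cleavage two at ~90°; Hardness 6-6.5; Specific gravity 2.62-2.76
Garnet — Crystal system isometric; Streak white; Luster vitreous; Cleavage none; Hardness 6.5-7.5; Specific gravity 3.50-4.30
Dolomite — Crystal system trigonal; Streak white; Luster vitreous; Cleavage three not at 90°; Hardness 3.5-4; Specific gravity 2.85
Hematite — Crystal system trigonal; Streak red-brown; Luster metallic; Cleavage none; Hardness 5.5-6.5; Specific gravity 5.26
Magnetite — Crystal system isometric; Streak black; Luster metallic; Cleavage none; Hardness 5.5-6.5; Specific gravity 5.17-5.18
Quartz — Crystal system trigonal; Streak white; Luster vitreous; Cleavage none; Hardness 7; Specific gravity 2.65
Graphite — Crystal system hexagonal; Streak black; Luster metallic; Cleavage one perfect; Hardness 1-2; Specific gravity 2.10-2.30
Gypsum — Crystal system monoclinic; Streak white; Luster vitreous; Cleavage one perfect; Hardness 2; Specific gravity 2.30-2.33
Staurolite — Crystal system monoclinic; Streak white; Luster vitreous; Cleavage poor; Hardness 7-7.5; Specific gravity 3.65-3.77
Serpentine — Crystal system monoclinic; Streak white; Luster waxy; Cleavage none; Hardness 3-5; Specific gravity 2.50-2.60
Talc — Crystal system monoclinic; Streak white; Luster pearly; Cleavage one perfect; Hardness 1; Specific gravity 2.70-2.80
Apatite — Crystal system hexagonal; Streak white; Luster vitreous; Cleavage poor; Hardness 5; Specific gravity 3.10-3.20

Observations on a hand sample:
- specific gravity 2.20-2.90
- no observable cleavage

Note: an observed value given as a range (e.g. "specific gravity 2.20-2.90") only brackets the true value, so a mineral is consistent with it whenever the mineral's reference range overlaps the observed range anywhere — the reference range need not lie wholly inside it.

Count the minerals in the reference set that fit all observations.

Specific gravity 2.20-2.90 eliminates Fluorite, Garnet, Hematite, Magnetite, Staurolite, Apatite.
No observable cleavage — only Quartz, Serpentine remain.
Remaining candidates: Quartz, Serpentine.
That is 2 minerals.

2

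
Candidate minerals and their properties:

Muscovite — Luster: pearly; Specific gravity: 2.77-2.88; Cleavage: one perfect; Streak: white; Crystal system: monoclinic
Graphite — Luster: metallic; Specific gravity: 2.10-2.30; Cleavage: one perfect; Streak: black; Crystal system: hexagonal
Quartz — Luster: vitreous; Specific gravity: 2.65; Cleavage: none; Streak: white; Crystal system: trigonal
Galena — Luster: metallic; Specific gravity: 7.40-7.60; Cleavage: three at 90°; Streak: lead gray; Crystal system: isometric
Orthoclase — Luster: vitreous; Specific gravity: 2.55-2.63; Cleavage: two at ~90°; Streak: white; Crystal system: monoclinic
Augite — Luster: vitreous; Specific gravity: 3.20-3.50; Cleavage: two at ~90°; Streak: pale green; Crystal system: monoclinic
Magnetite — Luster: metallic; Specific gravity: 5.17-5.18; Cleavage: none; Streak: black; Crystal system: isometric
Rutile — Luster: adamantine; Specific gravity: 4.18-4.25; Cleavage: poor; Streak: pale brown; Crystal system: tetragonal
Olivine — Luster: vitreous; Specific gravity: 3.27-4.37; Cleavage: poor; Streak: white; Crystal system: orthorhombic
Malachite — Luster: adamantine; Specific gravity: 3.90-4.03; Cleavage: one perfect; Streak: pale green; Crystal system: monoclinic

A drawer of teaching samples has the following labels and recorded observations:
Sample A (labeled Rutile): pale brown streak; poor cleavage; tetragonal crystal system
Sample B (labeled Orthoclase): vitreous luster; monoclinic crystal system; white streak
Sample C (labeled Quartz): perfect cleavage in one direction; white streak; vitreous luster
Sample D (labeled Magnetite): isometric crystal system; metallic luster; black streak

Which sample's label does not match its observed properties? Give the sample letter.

Sample A: all recorded properties match Rutile.
Sample B: all recorded properties match Orthoclase.
Sample C: Quartz has cleavage none, but the record shows perfect cleavage in one direction — this label is wrong.
Sample D: all recorded properties match Magnetite.
The mislabeled specimen is C.

C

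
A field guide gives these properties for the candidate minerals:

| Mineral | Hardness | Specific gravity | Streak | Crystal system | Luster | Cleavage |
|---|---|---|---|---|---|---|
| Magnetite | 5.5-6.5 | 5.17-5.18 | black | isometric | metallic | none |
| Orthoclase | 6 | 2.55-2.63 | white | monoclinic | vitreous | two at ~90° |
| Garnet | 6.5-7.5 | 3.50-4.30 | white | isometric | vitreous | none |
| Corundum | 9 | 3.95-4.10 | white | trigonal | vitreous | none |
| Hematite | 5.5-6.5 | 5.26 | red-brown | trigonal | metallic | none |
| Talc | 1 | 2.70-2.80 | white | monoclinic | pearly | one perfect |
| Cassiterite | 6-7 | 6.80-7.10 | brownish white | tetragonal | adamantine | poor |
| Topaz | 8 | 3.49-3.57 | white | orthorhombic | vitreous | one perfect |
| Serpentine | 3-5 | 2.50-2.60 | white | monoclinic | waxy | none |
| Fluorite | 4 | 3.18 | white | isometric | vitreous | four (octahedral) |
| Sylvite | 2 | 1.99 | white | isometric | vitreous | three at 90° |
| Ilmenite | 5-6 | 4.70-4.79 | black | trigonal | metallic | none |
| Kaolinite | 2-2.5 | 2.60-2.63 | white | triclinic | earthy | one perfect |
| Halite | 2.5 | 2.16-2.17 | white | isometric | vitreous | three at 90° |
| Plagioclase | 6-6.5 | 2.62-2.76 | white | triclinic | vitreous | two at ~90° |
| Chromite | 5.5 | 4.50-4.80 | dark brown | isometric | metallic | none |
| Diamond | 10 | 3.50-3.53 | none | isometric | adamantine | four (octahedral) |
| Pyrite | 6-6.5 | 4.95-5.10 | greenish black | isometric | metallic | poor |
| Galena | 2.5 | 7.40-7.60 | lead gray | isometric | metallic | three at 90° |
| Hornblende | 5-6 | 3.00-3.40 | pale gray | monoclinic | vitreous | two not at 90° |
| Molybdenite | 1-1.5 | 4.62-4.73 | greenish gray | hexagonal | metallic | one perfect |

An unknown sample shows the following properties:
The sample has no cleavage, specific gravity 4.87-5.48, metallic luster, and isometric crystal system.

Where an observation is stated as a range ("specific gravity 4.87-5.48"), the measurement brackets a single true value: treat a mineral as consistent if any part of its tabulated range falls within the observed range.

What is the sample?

No cleavage — Magnetite, Garnet, Corundum, Hematite, Serpentine, Ilmenite, Chromite remain.
Specific gravity 4.87-5.48 — only Magnetite, Hematite remain.
Metallic luster — consistent with all remaining minerals.
Isometric crystal system is inconsistent with Hematite.
Magnetite is the sole remaining match.

Magnetite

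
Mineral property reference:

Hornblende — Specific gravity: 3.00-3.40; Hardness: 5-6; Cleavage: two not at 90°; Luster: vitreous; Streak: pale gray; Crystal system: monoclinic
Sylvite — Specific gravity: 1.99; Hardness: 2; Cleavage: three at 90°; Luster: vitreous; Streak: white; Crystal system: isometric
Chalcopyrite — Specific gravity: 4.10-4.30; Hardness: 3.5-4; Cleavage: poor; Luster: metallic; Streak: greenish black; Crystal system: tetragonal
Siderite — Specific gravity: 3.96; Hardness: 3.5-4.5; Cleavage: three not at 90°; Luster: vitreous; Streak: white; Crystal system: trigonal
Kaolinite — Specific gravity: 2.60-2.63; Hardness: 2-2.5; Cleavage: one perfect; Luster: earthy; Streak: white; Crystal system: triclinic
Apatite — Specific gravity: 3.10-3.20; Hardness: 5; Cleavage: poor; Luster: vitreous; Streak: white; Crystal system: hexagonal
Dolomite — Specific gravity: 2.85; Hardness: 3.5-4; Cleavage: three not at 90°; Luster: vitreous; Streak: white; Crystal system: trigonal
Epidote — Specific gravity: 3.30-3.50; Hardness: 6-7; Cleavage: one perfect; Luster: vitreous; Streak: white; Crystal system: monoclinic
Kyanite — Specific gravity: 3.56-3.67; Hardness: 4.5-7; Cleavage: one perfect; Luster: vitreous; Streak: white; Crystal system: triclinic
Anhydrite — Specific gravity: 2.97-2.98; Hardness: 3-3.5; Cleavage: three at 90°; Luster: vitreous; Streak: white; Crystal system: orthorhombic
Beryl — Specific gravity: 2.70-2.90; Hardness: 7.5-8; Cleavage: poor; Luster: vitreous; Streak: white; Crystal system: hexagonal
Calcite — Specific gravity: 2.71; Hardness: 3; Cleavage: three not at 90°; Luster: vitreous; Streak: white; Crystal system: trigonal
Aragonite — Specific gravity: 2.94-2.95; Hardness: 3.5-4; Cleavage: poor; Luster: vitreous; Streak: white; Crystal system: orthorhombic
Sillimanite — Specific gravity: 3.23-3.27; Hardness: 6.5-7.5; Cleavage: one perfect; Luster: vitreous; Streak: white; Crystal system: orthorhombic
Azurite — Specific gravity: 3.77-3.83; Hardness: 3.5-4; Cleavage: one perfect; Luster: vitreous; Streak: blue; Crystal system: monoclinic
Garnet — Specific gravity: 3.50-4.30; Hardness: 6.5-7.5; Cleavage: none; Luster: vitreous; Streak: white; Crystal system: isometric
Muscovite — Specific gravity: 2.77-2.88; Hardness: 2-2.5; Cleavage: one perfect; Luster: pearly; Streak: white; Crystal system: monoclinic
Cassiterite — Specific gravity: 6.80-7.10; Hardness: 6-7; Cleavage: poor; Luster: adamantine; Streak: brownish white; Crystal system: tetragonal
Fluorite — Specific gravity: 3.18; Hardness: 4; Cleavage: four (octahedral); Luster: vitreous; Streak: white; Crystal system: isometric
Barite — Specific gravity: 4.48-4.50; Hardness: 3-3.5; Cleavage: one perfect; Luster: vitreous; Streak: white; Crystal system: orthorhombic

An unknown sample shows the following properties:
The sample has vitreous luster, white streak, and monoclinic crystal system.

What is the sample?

Epidote

Vitreous luster rules out Chalcopyrite, Kaolinite, Muscovite, Cassiterite.
White streak eliminates Hornblende, Azurite.
Monoclinic crystal system: only Epidote remains.
The only mineral consistent with every observation is Epidote.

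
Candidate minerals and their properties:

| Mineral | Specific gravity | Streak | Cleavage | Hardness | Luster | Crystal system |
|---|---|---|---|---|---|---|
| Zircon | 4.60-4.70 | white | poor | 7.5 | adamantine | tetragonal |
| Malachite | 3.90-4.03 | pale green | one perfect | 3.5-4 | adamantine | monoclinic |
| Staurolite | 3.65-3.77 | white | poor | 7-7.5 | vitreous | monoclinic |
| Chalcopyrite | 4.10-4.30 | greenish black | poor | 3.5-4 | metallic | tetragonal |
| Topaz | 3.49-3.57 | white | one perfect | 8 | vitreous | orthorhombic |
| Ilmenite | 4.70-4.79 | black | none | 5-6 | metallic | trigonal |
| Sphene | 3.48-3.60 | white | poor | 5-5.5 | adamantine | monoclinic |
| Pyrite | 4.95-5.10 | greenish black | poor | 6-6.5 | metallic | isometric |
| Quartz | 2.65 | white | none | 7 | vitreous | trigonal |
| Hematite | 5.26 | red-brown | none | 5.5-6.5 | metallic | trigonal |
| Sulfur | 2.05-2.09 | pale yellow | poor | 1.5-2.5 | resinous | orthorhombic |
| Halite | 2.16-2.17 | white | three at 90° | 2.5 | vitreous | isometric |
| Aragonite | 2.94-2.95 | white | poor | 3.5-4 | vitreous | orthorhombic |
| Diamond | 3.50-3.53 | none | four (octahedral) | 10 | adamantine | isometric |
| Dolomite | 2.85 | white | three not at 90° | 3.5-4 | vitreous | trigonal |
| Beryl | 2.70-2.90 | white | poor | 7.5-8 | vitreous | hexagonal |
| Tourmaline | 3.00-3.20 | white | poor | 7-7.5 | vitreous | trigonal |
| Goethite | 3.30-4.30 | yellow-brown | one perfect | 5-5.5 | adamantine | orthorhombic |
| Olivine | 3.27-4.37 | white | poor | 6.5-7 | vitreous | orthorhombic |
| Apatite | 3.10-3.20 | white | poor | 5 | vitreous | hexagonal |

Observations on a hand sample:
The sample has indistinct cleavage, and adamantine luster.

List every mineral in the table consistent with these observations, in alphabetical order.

Sphene, Zircon

Indistinct cleavage: narrows the field to Zircon, Staurolite, Chalcopyrite, Sphene, Pyrite, Sulfur, Aragonite, Beryl, Tourmaline, Olivine, Apatite.
Adamantine luster: narrows the field to Zircon, Sphene.
Consistent with every observation: Sphene, Zircon.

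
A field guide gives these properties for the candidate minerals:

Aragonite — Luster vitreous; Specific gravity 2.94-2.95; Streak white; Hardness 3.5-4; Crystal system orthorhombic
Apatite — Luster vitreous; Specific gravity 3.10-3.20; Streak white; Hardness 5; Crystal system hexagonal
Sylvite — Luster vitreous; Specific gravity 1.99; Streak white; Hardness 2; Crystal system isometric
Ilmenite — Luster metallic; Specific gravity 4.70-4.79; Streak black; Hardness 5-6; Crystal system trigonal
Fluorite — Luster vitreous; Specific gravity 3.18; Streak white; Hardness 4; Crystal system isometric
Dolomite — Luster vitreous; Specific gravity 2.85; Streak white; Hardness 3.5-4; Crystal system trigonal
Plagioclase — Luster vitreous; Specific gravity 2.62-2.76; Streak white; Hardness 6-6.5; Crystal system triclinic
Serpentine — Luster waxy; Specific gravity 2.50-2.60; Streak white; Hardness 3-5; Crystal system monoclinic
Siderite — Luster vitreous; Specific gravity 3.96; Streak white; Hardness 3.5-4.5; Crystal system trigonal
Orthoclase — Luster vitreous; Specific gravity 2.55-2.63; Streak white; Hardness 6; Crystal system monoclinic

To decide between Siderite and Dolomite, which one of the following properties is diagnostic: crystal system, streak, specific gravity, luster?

Crystal system: both trigonal — no difference.
Streak: both white — no difference.
Specific gravity: Siderite 3.96, Dolomite 2.85 — distinct.
Luster: both vitreous — no difference.
Only specific gravity differs between Siderite and Dolomite among the listed tests.

specific gravity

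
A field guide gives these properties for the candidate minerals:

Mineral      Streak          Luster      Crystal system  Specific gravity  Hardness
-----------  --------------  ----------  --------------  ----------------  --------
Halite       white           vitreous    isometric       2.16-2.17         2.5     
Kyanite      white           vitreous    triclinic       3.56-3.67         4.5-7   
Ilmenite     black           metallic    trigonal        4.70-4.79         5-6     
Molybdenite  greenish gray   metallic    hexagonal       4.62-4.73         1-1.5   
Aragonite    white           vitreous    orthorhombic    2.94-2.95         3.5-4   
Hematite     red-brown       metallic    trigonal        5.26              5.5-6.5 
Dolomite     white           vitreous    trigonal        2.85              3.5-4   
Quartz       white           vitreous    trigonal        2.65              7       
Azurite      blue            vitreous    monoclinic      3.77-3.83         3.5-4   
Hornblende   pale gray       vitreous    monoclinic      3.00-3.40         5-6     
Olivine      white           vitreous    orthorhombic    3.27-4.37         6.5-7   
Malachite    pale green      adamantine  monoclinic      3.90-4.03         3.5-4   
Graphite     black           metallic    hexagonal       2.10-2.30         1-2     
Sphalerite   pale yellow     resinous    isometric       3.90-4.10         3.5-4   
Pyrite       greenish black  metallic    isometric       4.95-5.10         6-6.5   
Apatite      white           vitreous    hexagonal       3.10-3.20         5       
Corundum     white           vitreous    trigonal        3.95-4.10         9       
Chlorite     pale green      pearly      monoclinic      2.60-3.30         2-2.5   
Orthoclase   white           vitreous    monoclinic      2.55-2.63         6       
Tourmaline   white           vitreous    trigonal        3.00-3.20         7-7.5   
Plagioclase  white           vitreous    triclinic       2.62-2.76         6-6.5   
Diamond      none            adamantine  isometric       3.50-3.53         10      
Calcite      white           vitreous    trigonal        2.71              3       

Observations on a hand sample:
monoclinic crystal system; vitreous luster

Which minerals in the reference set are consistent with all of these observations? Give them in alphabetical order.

Azurite, Hornblende, Orthoclase

Monoclinic crystal system: narrows the field to Azurite, Hornblende, Malachite, Chlorite, Orthoclase.
Vitreous luster eliminates Malachite, Chlorite.
Remaining candidates: Azurite, Hornblende, Orthoclase.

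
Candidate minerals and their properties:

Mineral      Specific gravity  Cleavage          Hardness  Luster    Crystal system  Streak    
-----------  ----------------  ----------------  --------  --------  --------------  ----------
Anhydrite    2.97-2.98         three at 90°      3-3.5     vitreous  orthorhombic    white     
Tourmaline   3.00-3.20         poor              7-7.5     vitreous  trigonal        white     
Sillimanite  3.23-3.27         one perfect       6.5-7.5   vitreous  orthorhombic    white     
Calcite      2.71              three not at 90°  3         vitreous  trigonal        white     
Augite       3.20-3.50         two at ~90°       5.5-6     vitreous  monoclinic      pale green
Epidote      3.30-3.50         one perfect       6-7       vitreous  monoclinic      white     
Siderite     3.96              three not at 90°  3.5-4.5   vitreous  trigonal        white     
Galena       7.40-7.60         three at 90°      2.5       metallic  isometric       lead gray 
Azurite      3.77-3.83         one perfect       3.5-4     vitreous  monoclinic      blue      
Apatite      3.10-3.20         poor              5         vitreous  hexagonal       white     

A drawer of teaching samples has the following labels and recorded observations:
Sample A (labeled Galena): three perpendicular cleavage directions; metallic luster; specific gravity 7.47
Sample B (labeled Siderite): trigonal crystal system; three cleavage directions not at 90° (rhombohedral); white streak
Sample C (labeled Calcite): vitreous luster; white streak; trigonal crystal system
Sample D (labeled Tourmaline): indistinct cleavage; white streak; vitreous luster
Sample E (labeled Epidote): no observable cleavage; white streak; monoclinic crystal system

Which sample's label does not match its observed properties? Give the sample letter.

E

Sample A: observations are consistent with Galena.
Sample B: observations are consistent with Siderite.
Sample C: observations are consistent with Calcite.
Sample D: observations are consistent with Tourmaline.
Sample E: Epidote has cleavage one perfect, but the record shows no observable cleavage — this label is wrong.
Sample E is the mislabeled one.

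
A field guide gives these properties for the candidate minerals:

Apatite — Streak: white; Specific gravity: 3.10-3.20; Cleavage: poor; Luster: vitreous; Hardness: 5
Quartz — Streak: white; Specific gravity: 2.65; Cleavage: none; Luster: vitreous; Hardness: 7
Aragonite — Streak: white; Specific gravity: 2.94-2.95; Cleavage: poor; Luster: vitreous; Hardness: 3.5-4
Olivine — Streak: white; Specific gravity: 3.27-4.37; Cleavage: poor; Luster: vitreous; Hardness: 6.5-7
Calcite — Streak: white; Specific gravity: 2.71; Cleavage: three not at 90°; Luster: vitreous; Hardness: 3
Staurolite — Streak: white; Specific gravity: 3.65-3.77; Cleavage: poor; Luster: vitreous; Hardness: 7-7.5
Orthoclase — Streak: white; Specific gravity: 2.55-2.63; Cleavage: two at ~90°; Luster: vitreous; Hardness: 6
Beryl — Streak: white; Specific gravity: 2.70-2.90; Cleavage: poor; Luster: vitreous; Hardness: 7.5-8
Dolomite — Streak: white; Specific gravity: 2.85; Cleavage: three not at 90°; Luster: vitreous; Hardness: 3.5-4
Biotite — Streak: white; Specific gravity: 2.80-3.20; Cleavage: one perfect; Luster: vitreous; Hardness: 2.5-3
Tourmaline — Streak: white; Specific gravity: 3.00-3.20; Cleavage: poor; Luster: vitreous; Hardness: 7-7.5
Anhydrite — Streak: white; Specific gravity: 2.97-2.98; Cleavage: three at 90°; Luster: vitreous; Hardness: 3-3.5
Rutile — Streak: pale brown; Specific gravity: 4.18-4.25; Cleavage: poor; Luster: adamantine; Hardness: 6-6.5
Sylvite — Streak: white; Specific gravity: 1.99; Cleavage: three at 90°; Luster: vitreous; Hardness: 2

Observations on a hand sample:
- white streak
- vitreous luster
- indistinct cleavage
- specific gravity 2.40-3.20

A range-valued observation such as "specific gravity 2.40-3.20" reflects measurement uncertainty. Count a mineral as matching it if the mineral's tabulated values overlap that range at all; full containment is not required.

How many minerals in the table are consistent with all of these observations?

White streak rules out Rutile.
Vitreous luster: all remaining candidates fit.
Indistinct cleavage: Apatite, Aragonite, Olivine, Staurolite, Beryl, Tourmaline remain.
Specific gravity 2.40-3.20 eliminates Olivine, Staurolite.
Remaining candidates: Apatite, Aragonite, Beryl, Tourmaline.
That is 4 minerals.

4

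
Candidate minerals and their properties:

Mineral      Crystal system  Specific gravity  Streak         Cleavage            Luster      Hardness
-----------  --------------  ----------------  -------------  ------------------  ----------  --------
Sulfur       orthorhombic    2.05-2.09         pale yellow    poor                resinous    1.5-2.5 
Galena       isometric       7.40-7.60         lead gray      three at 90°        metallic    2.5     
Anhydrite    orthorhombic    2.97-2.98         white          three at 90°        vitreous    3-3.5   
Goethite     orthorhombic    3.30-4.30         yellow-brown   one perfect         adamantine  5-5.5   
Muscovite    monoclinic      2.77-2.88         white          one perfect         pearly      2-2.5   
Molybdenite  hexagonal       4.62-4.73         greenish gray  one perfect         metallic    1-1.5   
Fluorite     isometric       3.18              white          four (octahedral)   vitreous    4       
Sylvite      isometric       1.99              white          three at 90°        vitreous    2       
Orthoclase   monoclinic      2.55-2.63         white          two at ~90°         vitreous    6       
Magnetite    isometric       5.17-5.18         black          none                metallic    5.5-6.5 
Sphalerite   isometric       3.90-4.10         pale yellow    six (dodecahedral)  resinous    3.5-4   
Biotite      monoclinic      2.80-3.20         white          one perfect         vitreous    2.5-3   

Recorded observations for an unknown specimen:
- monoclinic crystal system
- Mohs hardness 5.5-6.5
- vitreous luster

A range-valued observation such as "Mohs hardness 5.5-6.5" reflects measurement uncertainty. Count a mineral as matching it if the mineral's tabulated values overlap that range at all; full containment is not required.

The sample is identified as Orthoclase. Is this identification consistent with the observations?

Monoclinic crystal system — is consistent with Orthoclase (monoclinic system).
Mohs hardness 5.5-6.5 — is consistent with Orthoclase (hardness 6).
Vitreous luster — is consistent with Orthoclase (vitreous luster).
Every observed property is compatible with the reference values for Orthoclase.

Yes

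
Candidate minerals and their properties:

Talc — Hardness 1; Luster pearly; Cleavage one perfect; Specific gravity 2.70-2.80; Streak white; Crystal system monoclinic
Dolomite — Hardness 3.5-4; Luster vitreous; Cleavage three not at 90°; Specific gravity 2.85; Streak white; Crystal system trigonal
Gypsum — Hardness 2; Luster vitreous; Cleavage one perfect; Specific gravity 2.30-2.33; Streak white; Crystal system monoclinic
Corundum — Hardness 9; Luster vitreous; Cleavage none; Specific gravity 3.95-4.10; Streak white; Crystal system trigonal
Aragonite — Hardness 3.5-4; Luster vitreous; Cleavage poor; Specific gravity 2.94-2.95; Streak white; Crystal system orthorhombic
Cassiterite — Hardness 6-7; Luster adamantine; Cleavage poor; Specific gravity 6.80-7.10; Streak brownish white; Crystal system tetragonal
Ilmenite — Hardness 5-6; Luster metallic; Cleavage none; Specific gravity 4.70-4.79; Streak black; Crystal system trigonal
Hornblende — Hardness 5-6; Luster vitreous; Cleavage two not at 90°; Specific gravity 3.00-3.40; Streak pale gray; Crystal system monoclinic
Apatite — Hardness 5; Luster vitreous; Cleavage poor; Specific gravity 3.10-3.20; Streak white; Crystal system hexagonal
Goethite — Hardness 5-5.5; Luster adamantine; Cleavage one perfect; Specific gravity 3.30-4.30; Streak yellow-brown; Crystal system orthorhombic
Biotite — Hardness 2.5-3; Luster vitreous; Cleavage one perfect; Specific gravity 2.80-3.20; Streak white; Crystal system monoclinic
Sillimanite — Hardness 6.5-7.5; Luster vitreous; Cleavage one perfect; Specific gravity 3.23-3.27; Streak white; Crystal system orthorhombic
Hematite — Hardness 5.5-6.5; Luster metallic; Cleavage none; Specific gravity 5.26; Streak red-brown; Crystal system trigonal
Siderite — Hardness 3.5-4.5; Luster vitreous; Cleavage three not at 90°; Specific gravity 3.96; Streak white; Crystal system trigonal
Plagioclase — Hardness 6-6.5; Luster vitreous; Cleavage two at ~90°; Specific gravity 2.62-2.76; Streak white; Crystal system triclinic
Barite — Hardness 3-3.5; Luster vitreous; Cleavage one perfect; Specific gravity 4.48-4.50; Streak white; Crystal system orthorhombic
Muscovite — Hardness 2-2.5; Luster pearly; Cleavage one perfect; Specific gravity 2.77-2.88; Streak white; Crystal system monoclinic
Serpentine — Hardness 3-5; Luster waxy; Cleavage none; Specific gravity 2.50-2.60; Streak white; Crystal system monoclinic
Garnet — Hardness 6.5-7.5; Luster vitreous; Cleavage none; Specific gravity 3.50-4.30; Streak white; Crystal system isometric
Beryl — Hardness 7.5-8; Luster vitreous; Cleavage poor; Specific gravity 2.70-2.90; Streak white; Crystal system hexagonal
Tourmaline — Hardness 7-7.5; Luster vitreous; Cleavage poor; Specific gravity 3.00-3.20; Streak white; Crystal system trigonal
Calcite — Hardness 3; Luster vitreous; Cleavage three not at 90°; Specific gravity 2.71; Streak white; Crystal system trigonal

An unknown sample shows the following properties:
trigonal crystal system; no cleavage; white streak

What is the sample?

Corundum

Trigonal crystal system — Dolomite, Corundum, Ilmenite, Hematite, Siderite, Tourmaline, Calcite remain.
No cleavage — narrows the field to Corundum, Ilmenite, Hematite.
White streak — Corundum remains.
Only Corundum satisfies all observations.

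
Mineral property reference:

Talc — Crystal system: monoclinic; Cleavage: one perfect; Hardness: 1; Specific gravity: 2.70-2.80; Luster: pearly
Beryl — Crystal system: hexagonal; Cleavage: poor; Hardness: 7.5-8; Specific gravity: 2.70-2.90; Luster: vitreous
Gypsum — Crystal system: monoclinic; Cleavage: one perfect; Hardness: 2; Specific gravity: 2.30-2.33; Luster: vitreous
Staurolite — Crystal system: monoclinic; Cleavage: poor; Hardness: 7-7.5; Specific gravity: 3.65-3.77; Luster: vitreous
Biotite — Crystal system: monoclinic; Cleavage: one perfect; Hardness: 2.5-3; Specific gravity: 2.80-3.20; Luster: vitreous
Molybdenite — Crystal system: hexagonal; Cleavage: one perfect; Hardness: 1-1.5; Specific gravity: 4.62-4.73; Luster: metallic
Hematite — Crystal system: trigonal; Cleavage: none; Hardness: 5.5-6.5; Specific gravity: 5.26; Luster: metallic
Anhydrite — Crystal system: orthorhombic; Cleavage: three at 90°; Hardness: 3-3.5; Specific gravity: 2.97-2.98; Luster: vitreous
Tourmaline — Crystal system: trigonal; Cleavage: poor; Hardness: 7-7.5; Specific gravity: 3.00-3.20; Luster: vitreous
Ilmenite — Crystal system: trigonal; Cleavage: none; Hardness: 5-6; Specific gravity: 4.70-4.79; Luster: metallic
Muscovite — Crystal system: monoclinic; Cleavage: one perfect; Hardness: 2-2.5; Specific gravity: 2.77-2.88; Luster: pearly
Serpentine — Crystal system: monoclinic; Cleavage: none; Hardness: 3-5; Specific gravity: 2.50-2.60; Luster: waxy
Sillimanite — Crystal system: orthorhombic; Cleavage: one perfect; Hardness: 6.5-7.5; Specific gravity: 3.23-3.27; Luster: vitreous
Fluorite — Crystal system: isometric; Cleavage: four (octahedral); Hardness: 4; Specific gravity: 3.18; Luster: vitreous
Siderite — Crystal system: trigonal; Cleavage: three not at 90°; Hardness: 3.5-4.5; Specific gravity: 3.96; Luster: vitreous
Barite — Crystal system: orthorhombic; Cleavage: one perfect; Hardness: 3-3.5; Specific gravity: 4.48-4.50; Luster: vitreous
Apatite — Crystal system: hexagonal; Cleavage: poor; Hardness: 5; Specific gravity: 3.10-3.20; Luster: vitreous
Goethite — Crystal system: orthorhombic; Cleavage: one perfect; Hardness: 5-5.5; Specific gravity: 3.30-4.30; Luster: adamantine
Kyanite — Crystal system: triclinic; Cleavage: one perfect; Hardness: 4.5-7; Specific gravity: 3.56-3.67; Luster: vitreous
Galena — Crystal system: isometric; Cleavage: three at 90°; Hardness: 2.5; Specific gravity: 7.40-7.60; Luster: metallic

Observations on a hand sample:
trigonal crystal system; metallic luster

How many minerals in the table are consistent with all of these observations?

Trigonal crystal system — Hematite, Tourmaline, Ilmenite, Siderite remain.
Metallic luster excludes Tourmaline, Siderite.
The minerals that satisfy all observations are Hematite, Ilmenite.
That is 2 minerals.

2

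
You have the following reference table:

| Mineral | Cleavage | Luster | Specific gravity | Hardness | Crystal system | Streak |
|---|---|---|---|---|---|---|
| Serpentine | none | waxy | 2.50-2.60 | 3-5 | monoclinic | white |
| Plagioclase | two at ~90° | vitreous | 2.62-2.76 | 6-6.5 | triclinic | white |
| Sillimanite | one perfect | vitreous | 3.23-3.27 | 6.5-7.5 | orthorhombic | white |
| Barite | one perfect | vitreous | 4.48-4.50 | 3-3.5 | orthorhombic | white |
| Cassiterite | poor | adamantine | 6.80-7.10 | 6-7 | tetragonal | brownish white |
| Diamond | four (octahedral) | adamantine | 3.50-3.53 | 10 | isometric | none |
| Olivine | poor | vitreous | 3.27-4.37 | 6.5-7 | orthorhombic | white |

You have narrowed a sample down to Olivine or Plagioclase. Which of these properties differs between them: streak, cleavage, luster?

cleavage

Streak: both white — same for both.
Cleavage: Olivine poor, Plagioclase two at ~90° — these differ.
Luster: both vitreous — same for both.
Cleavage is the diagnostic property here.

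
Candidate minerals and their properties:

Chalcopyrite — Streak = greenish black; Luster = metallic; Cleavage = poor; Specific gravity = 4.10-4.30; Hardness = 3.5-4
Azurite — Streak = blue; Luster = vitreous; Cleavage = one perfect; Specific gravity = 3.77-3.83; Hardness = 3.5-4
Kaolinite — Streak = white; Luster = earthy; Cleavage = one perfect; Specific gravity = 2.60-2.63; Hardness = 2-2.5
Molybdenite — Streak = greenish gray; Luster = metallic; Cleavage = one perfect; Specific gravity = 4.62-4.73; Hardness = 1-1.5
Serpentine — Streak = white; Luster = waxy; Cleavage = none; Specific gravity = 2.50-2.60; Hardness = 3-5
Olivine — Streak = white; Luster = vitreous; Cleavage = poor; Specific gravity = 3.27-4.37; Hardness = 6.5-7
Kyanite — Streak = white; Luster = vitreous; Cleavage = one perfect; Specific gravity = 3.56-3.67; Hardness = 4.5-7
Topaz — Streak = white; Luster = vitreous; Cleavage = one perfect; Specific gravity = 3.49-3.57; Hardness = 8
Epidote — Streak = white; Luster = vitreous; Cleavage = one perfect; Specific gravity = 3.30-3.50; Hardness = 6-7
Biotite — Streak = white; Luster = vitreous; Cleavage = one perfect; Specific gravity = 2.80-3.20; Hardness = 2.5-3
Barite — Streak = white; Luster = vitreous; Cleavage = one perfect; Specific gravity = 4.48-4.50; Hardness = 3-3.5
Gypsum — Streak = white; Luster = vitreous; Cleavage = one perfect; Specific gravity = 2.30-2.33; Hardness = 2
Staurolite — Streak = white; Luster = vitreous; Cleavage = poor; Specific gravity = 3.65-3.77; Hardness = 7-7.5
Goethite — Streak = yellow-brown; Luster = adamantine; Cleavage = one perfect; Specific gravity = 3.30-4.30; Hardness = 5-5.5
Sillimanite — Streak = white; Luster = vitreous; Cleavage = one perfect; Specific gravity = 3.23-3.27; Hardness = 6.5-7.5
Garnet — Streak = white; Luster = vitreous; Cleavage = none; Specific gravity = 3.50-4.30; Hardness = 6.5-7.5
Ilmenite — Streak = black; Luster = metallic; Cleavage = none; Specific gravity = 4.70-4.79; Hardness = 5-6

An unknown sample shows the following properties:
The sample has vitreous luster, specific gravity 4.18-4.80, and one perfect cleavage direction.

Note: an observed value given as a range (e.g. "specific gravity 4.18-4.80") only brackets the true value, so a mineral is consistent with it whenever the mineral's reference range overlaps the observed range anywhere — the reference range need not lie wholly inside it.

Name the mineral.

Vitreous luster is inconsistent with Chalcopyrite, Kaolinite, Molybdenite, Serpentine, Goethite, Ilmenite.
Specific gravity 4.18-4.80: only Olivine, Barite, Garnet remain.
One perfect cleavage direction: leaves Barite.
Only Barite satisfies all observations.

Barite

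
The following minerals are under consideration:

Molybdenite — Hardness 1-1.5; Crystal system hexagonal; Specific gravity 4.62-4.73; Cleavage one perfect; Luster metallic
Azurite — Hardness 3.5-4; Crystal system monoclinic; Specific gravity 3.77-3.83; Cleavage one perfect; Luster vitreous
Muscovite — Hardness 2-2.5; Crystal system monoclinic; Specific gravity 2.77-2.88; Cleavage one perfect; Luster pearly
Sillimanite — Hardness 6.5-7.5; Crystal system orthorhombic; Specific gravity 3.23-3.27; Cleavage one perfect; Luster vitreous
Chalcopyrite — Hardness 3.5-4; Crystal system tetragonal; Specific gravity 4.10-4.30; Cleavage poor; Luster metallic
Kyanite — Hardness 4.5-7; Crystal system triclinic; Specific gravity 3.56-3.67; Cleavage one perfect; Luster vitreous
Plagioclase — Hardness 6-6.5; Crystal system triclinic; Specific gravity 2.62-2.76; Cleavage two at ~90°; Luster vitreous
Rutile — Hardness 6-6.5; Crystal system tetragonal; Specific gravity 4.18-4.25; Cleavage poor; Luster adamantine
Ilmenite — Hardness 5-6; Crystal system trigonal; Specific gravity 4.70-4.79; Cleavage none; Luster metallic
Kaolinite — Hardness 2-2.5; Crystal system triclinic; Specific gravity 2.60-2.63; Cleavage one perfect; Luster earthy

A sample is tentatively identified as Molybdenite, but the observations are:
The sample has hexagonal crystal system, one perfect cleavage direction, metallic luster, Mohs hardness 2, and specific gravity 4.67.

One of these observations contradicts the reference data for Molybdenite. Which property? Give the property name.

hardness

Hexagonal crystal system: Molybdenite has hexagonal system — within range.
One perfect cleavage direction: Molybdenite has cleavage one perfect — within range.
Metallic luster: Molybdenite has metallic luster — within range.
Mohs hardness 2: Molybdenite has hardness 1-1.5 — inconsistent.
Specific gravity 4.67: Molybdenite has SG 4.62-4.73 — within range.
Everything matches except the hardness.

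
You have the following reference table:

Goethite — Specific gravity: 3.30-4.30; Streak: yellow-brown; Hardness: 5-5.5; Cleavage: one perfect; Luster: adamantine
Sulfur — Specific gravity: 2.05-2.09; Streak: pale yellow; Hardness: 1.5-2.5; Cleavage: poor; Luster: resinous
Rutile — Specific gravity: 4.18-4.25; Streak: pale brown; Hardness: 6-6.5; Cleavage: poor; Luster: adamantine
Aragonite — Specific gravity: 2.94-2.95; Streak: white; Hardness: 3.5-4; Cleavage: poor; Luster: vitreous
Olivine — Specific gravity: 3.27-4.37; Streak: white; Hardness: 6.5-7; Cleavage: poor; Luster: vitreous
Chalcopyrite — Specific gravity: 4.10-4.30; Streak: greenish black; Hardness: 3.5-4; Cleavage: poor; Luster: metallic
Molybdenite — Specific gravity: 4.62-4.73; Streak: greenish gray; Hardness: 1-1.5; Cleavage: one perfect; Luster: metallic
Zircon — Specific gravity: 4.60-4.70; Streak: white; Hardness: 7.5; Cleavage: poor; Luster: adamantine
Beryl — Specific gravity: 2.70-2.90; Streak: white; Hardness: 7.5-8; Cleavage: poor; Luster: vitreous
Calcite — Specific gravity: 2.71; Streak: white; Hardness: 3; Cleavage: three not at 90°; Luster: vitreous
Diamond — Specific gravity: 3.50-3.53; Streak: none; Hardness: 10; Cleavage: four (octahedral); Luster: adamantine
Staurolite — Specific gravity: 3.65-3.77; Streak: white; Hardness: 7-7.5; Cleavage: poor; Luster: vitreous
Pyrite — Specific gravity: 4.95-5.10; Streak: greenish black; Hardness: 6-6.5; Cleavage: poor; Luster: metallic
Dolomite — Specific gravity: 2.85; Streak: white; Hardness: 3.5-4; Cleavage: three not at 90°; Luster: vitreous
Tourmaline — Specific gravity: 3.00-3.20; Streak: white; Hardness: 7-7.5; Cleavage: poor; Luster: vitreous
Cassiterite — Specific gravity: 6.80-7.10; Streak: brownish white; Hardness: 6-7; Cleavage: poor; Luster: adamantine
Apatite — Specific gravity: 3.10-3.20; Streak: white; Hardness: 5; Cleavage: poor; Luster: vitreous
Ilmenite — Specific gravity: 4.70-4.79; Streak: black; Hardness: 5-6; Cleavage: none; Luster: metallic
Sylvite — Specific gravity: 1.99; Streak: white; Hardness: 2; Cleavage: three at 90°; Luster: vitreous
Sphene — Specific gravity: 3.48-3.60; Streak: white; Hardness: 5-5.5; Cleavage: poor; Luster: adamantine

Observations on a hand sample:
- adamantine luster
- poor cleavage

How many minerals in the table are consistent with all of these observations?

4

Adamantine luster: Goethite, Rutile, Zircon, Diamond, Cassiterite, Sphene remain.
Poor cleavage eliminates Goethite, Diamond.
Remaining candidates: Cassiterite, Rutile, Sphene, Zircon.
That is 4 minerals.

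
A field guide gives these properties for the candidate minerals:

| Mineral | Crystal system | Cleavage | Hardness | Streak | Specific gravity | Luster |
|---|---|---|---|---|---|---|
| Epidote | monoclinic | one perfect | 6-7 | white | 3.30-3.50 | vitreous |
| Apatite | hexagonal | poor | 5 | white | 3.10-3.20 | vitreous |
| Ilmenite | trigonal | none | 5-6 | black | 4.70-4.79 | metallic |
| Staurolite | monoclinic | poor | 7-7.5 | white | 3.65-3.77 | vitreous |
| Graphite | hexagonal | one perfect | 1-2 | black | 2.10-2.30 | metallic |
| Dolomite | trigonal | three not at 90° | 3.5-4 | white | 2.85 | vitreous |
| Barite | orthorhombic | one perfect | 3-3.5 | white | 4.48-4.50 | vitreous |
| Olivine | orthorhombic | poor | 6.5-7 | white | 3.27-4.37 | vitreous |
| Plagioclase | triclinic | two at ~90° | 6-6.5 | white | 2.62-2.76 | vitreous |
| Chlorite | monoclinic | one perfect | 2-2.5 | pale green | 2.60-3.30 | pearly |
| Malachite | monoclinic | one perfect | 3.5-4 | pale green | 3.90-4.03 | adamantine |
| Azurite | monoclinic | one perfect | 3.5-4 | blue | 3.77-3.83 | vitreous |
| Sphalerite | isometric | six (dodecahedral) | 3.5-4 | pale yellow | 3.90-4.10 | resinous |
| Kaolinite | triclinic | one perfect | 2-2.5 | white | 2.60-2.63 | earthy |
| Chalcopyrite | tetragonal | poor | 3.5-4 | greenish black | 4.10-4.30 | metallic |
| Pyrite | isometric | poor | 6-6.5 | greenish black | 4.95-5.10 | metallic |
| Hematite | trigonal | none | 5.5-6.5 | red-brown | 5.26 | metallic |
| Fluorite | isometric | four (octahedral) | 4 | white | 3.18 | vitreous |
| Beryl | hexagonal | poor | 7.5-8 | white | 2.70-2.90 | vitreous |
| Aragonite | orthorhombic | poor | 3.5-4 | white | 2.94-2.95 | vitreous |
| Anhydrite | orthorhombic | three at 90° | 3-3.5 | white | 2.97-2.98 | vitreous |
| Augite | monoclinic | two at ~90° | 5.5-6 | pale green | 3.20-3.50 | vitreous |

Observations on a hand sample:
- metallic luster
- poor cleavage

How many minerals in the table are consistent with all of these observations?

Metallic luster — narrows the field to Ilmenite, Graphite, Chalcopyrite, Pyrite, Hematite.
Poor cleavage — only Chalcopyrite, Pyrite remain.
Consistent with every observation: Chalcopyrite, Pyrite.
That is 2 minerals.

2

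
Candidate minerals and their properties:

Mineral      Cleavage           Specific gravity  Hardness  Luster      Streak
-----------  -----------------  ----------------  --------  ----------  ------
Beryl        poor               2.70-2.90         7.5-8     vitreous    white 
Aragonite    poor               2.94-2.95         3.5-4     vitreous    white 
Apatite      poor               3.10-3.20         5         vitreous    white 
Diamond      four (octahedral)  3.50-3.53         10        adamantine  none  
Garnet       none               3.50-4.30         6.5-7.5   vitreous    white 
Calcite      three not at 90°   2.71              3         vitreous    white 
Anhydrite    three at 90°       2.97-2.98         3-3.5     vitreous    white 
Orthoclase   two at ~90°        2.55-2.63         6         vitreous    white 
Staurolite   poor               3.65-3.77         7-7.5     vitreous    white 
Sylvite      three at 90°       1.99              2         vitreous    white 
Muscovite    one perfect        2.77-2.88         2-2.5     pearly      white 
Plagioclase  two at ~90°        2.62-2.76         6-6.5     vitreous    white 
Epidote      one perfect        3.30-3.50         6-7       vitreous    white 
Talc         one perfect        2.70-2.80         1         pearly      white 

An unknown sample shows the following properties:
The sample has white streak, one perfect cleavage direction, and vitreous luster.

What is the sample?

Epidote

White streak excludes Diamond.
One perfect cleavage direction: leaves Muscovite, Epidote, Talc.
Vitreous luster: narrows the field to Epidote.
Epidote is the sole remaining match.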